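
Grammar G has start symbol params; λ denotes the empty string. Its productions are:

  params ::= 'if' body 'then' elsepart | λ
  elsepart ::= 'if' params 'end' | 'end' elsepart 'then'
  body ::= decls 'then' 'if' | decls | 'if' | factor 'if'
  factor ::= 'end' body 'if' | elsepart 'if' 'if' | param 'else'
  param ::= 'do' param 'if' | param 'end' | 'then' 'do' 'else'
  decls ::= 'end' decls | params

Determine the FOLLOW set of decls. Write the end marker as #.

{ 'if', 'then' }

In body ::= decls 'then' 'if': add FIRST('then' 'if') = { 'then' }.
In body ::= decls: decls is at the end, add FOLLOW(body) = { 'if', 'then' }.
In decls ::= 'end' decls: decls is at the end, add FOLLOW(decls) = { 'if', 'then' }.
Union: FOLLOW(decls) = { 'if', 'then' }.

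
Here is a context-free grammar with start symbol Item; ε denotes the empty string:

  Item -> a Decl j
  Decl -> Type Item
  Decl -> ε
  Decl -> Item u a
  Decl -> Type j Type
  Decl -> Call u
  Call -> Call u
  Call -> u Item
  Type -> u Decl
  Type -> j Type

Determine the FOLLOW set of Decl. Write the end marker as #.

In Item -> a Decl j: add FIRST(j) = { j }.
In Type -> u Decl: Decl is at the end, add FOLLOW(Type) = { a, j }.
Union: FOLLOW(Decl) = { a, j }.

{ a, j }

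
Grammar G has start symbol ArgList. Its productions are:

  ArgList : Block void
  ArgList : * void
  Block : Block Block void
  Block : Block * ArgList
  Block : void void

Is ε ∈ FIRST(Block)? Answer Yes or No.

No nonterminal in this grammar is nullable.
No production of Block has an RHS whose symbols are all nullable, so Block is not nullable.

No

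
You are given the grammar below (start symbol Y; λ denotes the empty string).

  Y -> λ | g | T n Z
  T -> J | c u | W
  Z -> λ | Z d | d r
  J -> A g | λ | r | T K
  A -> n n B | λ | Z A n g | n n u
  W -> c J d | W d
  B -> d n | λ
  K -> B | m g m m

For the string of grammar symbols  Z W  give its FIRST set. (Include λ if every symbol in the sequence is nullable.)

{ c, d }

Add FIRST(Z)\{λ} = { d }; Z is nullable, continue.
Add FIRST(W) = { c }; W is not nullable, stop.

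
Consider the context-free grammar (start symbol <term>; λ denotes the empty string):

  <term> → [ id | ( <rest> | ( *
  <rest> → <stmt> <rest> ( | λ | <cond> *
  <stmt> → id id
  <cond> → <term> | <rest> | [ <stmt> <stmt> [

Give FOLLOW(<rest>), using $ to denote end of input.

{ $, (, * }

In <term> → ( <rest>: <rest> is at the end, add FOLLOW(<term>) = { $, * }.
In <rest> → <stmt> <rest> (: add FIRST(() = { ( }.
In <cond> → <rest>: <rest> is at the end, add FOLLOW(<cond>) = { * }.
Union: FOLLOW(<rest>) = { $, (, * }.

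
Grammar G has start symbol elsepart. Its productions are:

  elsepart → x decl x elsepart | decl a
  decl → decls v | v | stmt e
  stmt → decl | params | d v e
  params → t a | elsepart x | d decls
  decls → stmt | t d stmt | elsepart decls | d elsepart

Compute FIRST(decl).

{ d, t, v, x }

From decl → decls v: add FIRST(decls) = { d, t, v, x }.
decl → v contributes {v}.
From decl → stmt e: add FIRST(stmt) = { d, t, v, x }.
Union: FIRST(decl) = { d, t, v, x }.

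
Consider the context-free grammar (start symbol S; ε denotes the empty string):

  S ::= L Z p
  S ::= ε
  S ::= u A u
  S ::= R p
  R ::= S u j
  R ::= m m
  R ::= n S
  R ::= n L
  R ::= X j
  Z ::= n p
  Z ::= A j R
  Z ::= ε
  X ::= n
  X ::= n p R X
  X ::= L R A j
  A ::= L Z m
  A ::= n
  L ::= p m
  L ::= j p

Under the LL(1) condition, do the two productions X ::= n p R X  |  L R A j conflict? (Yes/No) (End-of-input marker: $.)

FIRST(n p R X) = { n } and FIRST(L R A j) = { j, p }.
The FIRST sets are disjoint and neither alternative is nullable — no conflict.

No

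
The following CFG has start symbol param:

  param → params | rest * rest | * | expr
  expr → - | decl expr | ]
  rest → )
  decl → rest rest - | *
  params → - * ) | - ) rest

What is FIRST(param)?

{ ), *, -, ] }

From param → params: add FIRST(params) = { - }.
From param → rest * rest: add FIRST(rest) = { ) }.
param → * contributes {*}.
From param → expr: add FIRST(expr) = { ), *, -, ] }.
Union: FIRST(param) = { ), *, -, ] }.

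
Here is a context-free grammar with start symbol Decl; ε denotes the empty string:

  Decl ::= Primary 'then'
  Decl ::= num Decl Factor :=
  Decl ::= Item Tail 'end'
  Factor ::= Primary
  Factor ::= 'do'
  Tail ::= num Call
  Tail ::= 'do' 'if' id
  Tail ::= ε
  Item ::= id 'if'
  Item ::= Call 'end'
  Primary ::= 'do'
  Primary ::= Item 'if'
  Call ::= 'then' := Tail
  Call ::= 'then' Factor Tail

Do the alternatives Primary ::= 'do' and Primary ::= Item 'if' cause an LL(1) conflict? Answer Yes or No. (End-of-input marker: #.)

FIRST('do') = { 'do' } and FIRST(Item 'if') = { 'then', id }.
The FIRST sets are disjoint and neither alternative is nullable — no conflict.

No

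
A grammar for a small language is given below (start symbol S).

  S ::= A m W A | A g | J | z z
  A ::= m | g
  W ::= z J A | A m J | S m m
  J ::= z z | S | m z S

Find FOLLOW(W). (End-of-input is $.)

In S ::= A m W A: add FIRST(A) = { g, m }.
Union: FOLLOW(W) = { g, m }.

{ g, m }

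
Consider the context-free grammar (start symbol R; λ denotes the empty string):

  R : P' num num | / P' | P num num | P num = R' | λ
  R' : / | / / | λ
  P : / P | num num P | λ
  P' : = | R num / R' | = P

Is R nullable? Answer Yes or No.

R has an λ-production, so R ⇒ λ.

Yes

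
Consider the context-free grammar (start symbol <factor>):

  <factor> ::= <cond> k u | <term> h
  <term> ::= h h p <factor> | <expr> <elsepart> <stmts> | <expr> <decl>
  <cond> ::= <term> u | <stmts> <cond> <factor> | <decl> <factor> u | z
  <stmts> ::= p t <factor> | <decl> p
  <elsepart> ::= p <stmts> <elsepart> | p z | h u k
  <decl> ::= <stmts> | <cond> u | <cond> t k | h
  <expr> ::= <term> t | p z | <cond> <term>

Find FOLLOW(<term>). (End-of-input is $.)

In <factor> ::= <term> h: add FIRST(h) = { h }.
In <cond> ::= <term> u: add FIRST(u) = { u }.
In <expr> ::= <term> t: add FIRST(t) = { t }.
In <expr> ::= <cond> <term>: <term> is at the end, add FOLLOW(<expr>) = { h, p, z }.
Union: FOLLOW(<term>) = { h, p, t, u, z }.

{ h, p, t, u, z }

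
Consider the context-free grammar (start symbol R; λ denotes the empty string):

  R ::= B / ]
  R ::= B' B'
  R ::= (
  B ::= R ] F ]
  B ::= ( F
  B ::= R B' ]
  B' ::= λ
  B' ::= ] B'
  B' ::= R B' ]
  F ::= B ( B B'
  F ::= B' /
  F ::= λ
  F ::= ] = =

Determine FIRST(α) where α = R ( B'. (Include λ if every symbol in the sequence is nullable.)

{ (, ] }

Add FIRST(R)\{λ} = { (, ] }; R is nullable, continue.
( is a terminal; add {(} and stop.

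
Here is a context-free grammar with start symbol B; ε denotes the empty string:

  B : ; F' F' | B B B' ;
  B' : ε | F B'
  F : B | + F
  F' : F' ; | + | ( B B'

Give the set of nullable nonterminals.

Directly nullable (have an ε-production): B'.
No other nonterminal has a production whose RHS symbols are all nullable.

{ B' }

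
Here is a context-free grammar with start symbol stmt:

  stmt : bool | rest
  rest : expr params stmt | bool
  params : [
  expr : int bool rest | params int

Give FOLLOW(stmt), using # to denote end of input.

{ #, [ }

stmt is the start symbol, so # ∈ FOLLOW(stmt).
In rest : expr params stmt: stmt is at the end, add FOLLOW(rest) = { #, [ }.
Union: FOLLOW(stmt) = { #, [ }.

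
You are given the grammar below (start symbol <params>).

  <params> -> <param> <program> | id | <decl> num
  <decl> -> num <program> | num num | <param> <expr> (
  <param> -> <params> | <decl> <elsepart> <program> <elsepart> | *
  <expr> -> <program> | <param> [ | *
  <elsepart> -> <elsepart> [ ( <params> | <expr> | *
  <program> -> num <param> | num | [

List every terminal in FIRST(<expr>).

{ *, [, id, num }

From <expr> -> <program>: add FIRST(<program>) = { [, num }.
From <expr> -> <param> [: add FIRST(<param>) = { *, id, num }.
<expr> -> * contributes {*}.
Union: FIRST(<expr>) = { *, [, id, num }.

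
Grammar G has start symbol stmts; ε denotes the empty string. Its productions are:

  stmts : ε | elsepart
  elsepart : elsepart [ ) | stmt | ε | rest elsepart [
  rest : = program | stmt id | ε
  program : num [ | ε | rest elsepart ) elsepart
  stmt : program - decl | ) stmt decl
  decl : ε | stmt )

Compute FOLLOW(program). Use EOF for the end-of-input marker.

In rest : = program: program is at the end, add FOLLOW(rest) = { ), -, =, [, num }.
In stmt : program - decl: add FIRST(- decl) = { - }.
Union: FOLLOW(program) = { ), -, =, [, num }.

{ ), -, =, [, num }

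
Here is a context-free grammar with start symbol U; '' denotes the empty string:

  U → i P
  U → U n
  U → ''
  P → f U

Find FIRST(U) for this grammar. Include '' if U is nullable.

U → i P contributes {i}.
From U → U n: U nullable, take FIRST(U) ∪ {n} = { i, n }.
U → '' contributes ''.
Union: FIRST(U) = { i, n, '' }.

{ i, n, '' }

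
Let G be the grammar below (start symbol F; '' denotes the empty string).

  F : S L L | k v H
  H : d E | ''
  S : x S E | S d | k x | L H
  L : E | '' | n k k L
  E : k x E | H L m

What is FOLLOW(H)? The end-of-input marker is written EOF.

In F : k v H: H is at the end, add FOLLOW(F) = { EOF }.
In S : L H: H is at the end, add FOLLOW(S) = { EOF, d, k, m, n }.
In E : H L m: add FIRST(L m) = { d, k, m, n }.
Union: FOLLOW(H) = { EOF, d, k, m, n }.

{ EOF, d, k, m, n }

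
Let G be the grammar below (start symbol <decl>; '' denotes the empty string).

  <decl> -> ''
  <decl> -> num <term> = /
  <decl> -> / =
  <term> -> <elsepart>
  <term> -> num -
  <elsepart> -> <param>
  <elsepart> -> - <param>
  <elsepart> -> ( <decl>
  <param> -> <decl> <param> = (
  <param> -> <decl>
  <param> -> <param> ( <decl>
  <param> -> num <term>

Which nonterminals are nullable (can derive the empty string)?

Directly nullable (have an ''-production): <decl>.
<elsepart> -> <param> with every symbol nullable, so <elsepart> is nullable.
<param> -> <decl> with every symbol nullable, so <param> is nullable.
<term> -> <elsepart> with every symbol nullable, so <term> is nullable.

{ <decl>, <elsepart>, <param>, <term> }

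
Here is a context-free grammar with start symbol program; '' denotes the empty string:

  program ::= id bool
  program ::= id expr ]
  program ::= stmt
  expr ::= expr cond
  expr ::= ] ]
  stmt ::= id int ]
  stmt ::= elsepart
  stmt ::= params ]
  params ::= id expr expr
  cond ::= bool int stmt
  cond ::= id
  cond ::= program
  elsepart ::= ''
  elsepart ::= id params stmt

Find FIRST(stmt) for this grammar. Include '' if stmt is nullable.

stmt ::= id int ] contributes {id}.
From stmt ::= elsepart: add FIRST(elsepart) = { id, '' } (including '' since elsepart is nullable).
From stmt ::= params ]: add FIRST(params) = { id }.
Union: FIRST(stmt) = { id, '' }.

{ id, '' }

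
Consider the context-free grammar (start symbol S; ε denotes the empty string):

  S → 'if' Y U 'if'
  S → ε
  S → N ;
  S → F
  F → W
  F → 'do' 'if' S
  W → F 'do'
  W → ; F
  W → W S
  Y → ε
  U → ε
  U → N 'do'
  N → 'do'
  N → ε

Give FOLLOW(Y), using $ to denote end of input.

In S → 'if' Y U 'if': add FIRST(U 'if') = { 'do', 'if' }.
Union: FOLLOW(Y) = { 'do', 'if' }.

{ 'do', 'if' }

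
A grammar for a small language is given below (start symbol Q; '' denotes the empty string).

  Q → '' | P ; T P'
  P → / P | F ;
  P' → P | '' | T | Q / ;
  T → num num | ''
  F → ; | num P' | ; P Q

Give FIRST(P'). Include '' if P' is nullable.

From P' → P: add FIRST(P) = { /, ;, num }.
P' → '' contributes ''.
From P' → T: add FIRST(T) = { num, '' } (including '' since T is nullable).
From P' → Q / ;: Q nullable, take FIRST(Q) ∪ {/} = { /, ;, num }.
Union: FIRST(P') = { /, ;, num, '' }.

{ /, ;, num, '' }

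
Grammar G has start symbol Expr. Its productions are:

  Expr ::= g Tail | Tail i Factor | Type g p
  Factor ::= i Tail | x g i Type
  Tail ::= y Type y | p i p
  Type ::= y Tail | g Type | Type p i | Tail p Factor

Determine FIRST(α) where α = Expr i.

Add FIRST(Expr) = { g, p, y }; Expr is not nullable, stop.

{ g, p, y }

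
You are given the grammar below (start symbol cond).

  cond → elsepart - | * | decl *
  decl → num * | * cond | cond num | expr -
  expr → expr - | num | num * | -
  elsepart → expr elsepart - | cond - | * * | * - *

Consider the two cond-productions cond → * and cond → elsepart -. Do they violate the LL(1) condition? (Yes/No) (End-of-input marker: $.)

Yes

FIRST(*) = { * } and FIRST(elsepart -) = { *, -, num }.
Both contain *, so the two alternatives are not disjoint — LL(1) conflict.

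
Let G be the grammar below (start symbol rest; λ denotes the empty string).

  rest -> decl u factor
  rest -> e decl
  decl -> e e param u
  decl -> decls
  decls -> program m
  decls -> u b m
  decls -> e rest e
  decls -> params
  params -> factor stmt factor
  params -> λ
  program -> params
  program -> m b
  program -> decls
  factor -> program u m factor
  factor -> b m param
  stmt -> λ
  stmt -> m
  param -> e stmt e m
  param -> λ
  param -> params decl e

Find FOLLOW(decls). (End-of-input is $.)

In decl -> decls: decls is at the end, add FOLLOW(decl) = { $, e, u }.
In program -> decls: decls is at the end, add FOLLOW(program) = { m, u }.
Union: FOLLOW(decls) = { $, e, m, u }.

{ $, e, m, u }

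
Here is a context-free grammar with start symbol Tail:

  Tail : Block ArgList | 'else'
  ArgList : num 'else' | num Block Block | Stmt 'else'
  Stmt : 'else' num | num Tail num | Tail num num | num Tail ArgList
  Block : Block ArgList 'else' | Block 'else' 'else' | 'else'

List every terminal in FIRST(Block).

{ 'else' }

From Block : Block ArgList 'else': add FIRST(Block) = { 'else' }.
From Block : Block 'else' 'else': add FIRST(Block) = { 'else' }.
Block : 'else' contributes {'else'}.
Union: FIRST(Block) = { 'else' }.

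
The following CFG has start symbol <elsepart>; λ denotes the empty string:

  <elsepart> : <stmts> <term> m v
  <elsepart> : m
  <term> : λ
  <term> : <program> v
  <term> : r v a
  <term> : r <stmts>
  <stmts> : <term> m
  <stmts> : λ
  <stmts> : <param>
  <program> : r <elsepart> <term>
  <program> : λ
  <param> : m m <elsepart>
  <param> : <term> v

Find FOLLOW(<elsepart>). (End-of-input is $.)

{ $, m, r, v }

<elsepart> is the start symbol, so $ ∈ FOLLOW(<elsepart>).
In <program> : r <elsepart> <term>: add FIRST(<term>)\{λ} = { r, v }.
  Since <term> is nullable, also add FOLLOW(<program>) = { v }.
In <param> : m m <elsepart>: <elsepart> is at the end, add FOLLOW(<param>) = { m, r, v }.
Union: FOLLOW(<elsepart>) = { $, m, r, v }.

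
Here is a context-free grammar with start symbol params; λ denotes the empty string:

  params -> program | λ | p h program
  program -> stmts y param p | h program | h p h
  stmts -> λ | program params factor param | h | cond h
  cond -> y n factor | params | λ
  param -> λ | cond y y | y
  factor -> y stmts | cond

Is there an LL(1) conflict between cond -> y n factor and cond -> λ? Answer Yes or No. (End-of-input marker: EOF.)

FIRST(y n factor) = { y } and FIRST(λ) = { λ }.
The second alternative is nullable and FOLLOW(cond) = { h, p, y } shares y with FIRST of the first — conflict.

Yes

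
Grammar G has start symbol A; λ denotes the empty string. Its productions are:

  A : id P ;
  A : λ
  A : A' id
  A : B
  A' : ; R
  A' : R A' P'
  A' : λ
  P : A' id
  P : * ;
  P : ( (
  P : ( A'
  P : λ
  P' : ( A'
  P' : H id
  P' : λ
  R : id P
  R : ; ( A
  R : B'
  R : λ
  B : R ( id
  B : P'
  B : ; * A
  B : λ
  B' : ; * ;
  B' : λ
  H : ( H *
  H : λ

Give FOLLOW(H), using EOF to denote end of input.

In P' : H id: add FIRST(id) = { id }.
In H : ( H *: add FIRST(*) = { * }.
Union: FOLLOW(H) = { *, id }.

{ *, id }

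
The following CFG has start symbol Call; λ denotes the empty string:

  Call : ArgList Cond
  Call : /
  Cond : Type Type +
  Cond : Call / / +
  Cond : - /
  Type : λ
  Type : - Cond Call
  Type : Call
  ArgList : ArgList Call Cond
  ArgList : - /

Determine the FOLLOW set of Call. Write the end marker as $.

Call is the start symbol, so $ ∈ FOLLOW(Call).
In Cond : Call / / +: add FIRST(/ / +) = { / }.
In Type : - Cond Call: Call is at the end, add FOLLOW(Type) = { +, -, / }.
In Type : Call: Call is at the end, add FOLLOW(Type) = { +, -, / }.
In ArgList : ArgList Call Cond: add FIRST(Cond) = { +, -, / }.
Union: FOLLOW(Call) = { $, +, -, / }.

{ $, +, -, / }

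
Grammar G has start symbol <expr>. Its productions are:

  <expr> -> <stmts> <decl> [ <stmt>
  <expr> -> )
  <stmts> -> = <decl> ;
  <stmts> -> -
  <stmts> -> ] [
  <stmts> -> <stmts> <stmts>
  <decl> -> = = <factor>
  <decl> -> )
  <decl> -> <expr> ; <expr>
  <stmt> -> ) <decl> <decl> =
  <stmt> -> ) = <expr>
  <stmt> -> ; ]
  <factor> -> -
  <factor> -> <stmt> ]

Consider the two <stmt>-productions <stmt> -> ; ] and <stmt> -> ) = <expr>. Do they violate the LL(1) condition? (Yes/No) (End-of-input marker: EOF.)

No

FIRST(; ]) = { ; } and FIRST() = <expr>) = { ) }.
The FIRST sets are disjoint and neither alternative is nullable — no conflict.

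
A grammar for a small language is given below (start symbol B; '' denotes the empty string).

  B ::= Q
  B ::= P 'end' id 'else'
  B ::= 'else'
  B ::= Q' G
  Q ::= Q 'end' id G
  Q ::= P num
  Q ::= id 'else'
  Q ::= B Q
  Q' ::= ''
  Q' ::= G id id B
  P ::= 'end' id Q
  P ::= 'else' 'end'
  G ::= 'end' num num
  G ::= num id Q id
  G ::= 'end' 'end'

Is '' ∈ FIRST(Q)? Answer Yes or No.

Nullable nonterminals: Q'.
No production of Q has an RHS whose symbols are all nullable, so Q is not nullable.

No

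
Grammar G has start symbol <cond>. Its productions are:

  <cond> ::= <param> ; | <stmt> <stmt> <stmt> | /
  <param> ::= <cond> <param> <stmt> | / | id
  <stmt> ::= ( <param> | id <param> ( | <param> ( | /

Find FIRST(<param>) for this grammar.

From <param> ::= <cond> <param> <stmt>: add FIRST(<cond>) = { (, /, id }.
<param> ::= / contributes {/}.
<param> ::= id contributes {id}.
Union: FIRST(<param>) = { (, /, id }.

{ (, /, id }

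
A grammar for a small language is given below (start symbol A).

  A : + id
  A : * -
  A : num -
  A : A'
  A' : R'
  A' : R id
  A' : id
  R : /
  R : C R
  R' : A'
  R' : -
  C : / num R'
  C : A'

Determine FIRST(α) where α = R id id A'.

Add FIRST(R) = { -, /, id }; R is not nullable, stop.

{ -, /, id }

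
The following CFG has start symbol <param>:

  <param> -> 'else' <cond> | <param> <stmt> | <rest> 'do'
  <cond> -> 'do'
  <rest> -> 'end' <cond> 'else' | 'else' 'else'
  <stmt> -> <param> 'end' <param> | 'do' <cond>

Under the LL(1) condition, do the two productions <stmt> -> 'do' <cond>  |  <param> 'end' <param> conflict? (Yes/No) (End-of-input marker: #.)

FIRST('do' <cond>) = { 'do' } and FIRST(<param> 'end' <param>) = { 'else', 'end' }.
The FIRST sets are disjoint and neither alternative is nullable — no conflict.

No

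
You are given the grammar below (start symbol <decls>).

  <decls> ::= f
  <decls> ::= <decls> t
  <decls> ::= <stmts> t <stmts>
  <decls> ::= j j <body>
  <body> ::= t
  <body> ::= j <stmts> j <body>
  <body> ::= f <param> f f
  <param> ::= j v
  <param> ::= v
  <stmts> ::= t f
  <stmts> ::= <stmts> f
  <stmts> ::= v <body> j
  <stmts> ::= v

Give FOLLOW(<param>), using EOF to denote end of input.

In <body> ::= f <param> f f: add FIRST(f f) = { f }.
Union: FOLLOW(<param>) = { f }.

{ f }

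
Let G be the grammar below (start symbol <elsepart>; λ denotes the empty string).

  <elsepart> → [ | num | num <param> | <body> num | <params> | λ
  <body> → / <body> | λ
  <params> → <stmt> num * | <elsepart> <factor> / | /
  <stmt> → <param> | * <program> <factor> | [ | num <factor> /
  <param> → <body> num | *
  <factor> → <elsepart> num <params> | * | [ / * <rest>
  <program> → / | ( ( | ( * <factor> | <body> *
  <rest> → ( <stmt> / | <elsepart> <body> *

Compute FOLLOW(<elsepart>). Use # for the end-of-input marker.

{ #, *, /, [, num }

<elsepart> is the start symbol, so # ∈ FOLLOW(<elsepart>).
In <params> → <elsepart> <factor> /: add FIRST(<factor> /) = { *, /, [, num }.
In <factor> → <elsepart> num <params>: add FIRST(num <params>) = { num }.
In <rest> → <elsepart> <body> *: add FIRST(<body> *) = { *, / }.
Union: FOLLOW(<elsepart>) = { #, *, /, [, num }.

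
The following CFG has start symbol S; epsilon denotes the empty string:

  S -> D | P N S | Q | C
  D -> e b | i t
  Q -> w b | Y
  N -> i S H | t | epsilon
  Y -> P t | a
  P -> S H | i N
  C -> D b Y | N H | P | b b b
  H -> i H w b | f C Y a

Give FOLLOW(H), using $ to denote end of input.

In N -> i S H: H is at the end, add FOLLOW(N) = { $, a, b, e, f, i, t, w }.
In P -> S H: H is at the end, add FOLLOW(P) = { $, a, b, e, f, i, t, w }.
In C -> N H: H is at the end, add FOLLOW(C) = { $, a, b, e, f, i, t, w }.
In H -> i H w b: add FIRST(w b) = { w }.
Union: FOLLOW(H) = { $, a, b, e, f, i, t, w }.

{ $, a, b, e, f, i, t, w }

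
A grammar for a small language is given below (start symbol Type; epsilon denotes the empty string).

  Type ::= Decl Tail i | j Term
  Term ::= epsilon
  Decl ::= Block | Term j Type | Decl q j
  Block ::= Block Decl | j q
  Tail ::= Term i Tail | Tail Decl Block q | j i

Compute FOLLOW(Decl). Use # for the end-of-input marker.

In Type ::= Decl Tail i: add FIRST(Tail i) = { i, j }.
In Decl ::= Decl q j: add FIRST(q j) = { q }.
In Block ::= Block Decl: Decl is at the end, add FOLLOW(Block) = { i, j, q }.
In Tail ::= Tail Decl Block q: add FIRST(Block q) = { j }.
Union: FOLLOW(Decl) = { i, j, q }.

{ i, j, q }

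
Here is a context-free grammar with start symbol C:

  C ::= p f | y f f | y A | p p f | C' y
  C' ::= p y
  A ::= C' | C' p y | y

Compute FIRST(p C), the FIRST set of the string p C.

p is a terminal; add {p} and stop.

{ p }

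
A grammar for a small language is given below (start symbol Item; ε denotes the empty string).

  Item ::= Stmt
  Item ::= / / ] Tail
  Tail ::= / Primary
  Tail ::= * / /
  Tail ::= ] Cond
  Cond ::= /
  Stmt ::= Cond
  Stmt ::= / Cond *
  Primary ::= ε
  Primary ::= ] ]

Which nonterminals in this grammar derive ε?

Directly nullable (have an ε-production): Primary.
No other nonterminal has a production whose RHS symbols are all nullable.

{ Primary }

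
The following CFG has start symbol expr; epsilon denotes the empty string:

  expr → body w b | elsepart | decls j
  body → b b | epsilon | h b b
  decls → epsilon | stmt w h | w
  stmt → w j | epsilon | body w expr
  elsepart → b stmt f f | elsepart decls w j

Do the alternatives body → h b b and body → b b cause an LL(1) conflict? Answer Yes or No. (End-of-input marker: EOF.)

No

FIRST(h b b) = { h } and FIRST(b b) = { b }.
The FIRST sets are disjoint and neither alternative is nullable — no conflict.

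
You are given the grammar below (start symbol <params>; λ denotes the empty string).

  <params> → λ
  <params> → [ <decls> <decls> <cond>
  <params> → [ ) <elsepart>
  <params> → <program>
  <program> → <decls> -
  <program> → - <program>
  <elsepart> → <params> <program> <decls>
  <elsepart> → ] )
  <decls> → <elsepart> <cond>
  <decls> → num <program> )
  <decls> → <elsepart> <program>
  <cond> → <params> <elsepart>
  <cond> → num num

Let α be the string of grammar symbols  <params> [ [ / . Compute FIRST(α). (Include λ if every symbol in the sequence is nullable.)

Add FIRST(<params>)\{λ} = { -, [, ], num }; <params> is nullable, continue.
[ is a terminal; add {[} and stop.

{ -, [, ], num }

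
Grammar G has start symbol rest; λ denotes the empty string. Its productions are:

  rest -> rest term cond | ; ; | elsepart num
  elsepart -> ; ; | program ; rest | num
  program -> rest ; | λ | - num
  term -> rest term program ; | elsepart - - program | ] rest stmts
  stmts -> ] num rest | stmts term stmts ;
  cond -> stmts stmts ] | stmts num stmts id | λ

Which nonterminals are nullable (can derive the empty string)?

Directly nullable (have an λ-production): program, cond.
No other nonterminal has a production whose RHS symbols are all nullable.

{ cond, program }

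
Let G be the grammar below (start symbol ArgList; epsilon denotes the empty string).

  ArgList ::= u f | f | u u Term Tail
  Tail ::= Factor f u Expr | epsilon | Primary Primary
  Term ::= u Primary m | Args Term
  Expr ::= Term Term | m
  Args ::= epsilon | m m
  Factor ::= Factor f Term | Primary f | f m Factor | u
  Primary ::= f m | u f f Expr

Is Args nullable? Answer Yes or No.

Yes

Args has an epsilon-production, so Args ⇒ epsilon.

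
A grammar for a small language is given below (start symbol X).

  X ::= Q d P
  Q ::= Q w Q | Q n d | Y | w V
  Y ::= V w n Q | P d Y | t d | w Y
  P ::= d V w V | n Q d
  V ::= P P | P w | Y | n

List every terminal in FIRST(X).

{ d, n, t, w }

From X ::= Q d P: add FIRST(Q) = { d, n, t, w }.
Union: FIRST(X) = { d, n, t, w }.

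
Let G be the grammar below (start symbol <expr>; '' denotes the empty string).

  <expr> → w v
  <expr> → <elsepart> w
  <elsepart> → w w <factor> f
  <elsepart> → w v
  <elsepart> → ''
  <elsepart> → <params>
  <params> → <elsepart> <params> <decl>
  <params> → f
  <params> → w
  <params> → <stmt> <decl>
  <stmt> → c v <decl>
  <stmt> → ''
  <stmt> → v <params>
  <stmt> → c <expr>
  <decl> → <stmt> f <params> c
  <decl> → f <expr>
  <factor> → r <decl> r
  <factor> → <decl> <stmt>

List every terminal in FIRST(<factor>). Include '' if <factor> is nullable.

{ c, f, r, v }

<factor> → r <decl> r contributes {r}.
From <factor> → <decl> <stmt>: add FIRST(<decl>) = { c, f, v }.
Union: FIRST(<factor>) = { c, f, r, v }.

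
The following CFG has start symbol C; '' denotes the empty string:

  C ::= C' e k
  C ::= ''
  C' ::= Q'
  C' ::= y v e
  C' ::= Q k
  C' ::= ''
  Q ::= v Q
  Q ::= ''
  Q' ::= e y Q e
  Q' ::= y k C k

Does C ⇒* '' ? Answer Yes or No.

C has an ''-production, so C ⇒ ''.

Yes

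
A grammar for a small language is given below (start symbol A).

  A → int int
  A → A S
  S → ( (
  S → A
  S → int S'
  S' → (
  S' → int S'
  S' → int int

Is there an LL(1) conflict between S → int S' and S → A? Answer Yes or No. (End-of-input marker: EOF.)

FIRST(int S') = { int } and FIRST(A) = { int }.
Both contain int, so the two alternatives are not disjoint — LL(1) conflict.

Yes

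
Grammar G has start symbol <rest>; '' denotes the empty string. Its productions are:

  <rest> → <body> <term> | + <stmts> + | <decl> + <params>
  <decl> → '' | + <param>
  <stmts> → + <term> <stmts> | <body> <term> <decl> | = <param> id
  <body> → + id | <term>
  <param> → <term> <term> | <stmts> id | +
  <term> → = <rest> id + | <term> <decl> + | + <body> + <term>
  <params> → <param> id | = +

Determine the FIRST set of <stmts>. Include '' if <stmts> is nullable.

{ +, = }

<stmts> → + <term> <stmts> contributes {+}.
From <stmts> → <body> <term> <decl>: add FIRST(<body>) = { +, = }.
<stmts> → = <param> id contributes {=}.
Union: FIRST(<stmts>) = { +, = }.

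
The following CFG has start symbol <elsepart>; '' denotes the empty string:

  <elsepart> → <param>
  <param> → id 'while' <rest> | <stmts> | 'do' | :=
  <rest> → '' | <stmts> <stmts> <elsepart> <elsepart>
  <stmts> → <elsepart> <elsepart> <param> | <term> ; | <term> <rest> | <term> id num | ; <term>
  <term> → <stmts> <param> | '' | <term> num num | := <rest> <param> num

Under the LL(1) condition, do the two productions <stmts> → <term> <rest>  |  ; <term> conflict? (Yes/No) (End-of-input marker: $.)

FIRST(<term> <rest>) = { 'do', :=, ;, id, num, '' } and FIRST(; <term>) = { ; }.
Both contain ;, so the two alternatives are not disjoint — LL(1) conflict.

Yes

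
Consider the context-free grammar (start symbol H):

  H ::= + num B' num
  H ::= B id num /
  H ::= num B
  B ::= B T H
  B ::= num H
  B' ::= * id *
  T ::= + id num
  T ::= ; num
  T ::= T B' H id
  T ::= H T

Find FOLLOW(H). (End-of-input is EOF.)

{ EOF, +, ;, id, num }

H is the start symbol, so EOF ∈ FOLLOW(H).
In B ::= B T H: H is at the end, add FOLLOW(B) = { EOF, +, ;, id, num }.
In B ::= num H: H is at the end, add FOLLOW(B) = { EOF, +, ;, id, num }.
In T ::= T B' H id: add FIRST(id) = { id }.
In T ::= H T: add FIRST(T) = { +, ;, num }.
Union: FOLLOW(H) = { EOF, +, ;, id, num }.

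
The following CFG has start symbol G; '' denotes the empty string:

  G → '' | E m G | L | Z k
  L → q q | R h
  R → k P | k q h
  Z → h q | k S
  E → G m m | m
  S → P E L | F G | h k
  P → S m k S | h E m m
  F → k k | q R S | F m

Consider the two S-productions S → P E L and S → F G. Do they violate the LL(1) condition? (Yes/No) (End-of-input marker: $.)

Yes

FIRST(P E L) = { h, k, q } and FIRST(F G) = { k, q }.
Both contain k, so the two alternatives are not disjoint — LL(1) conflict.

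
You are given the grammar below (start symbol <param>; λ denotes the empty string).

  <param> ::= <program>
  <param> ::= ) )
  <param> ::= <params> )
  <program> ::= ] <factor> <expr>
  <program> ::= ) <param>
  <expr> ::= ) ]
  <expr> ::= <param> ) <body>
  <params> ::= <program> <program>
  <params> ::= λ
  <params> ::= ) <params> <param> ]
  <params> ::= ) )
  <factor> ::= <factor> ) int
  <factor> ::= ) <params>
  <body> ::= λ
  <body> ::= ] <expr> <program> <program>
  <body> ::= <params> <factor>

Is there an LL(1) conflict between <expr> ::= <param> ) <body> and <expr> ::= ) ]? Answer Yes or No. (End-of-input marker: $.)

FIRST(<param> ) <body>) = { ), ] } and FIRST() ]) = { ) }.
Both contain ), so the two alternatives are not disjoint — LL(1) conflict.

Yes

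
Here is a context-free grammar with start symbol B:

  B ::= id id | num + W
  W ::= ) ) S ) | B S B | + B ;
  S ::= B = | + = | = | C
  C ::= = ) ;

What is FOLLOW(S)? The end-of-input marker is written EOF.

In W ::= ) ) S ): add FIRST()) = { ) }.
In W ::= B S B: add FIRST(B) = { id, num }.
Union: FOLLOW(S) = { ), id, num }.

{ ), id, num }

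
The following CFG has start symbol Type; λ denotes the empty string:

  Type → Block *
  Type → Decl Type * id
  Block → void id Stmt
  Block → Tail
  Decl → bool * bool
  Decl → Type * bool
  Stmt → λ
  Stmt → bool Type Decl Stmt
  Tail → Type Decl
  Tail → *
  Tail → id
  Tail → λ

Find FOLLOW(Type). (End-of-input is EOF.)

Type is the start symbol, so EOF ∈ FOLLOW(Type).
In Type → Decl Type * id: add FIRST(* id) = { * }.
In Decl → Type * bool: add FIRST(* bool) = { * }.
In Stmt → bool Type Decl Stmt: add FIRST(Decl Stmt) = { *, bool, id, void }.
In Tail → Type Decl: add FIRST(Decl) = { *, bool, id, void }.
Union: FOLLOW(Type) = { EOF, *, bool, id, void }.

{ EOF, *, bool, id, void }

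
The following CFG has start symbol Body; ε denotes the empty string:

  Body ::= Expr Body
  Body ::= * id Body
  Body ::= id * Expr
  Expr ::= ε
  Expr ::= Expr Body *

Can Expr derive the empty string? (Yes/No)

Yes

Expr has an ε-production, so Expr ⇒ ε.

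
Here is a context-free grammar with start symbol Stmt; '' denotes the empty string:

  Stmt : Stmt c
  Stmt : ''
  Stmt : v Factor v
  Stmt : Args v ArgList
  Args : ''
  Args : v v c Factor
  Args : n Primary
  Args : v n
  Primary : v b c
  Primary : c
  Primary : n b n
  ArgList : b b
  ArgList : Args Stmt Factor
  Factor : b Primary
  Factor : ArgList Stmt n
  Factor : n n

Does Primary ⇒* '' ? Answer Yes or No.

Nullable nonterminals: Args, Stmt.
No production of Primary has an RHS whose symbols are all nullable, so Primary is not nullable.

No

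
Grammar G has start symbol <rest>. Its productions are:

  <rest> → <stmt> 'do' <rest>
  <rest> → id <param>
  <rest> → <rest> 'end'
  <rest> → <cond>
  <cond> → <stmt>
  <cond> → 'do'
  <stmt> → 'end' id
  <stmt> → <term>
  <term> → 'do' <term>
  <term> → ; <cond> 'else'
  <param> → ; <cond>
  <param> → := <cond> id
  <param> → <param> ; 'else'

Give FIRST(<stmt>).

<stmt> → 'end' id contributes {'end'}.
From <stmt> → <term>: add FIRST(<term>) = { 'do', ; }.
Union: FIRST(<stmt>) = { 'do', 'end', ; }.

{ 'do', 'end', ; }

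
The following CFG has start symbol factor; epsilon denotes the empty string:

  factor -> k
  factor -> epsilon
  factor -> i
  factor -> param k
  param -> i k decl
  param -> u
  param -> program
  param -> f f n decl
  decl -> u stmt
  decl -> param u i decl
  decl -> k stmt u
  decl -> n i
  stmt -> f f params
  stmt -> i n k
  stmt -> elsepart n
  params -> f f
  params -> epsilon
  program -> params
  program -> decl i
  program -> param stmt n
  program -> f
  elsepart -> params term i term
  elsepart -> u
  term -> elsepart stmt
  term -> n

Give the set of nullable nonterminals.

Directly nullable (have an epsilon-production): factor, params.
program -> params with every symbol nullable, so program is nullable.
param -> program with every symbol nullable, so param is nullable.
No other nonterminal has a production whose RHS symbols are all nullable.

{ factor, param, params, program }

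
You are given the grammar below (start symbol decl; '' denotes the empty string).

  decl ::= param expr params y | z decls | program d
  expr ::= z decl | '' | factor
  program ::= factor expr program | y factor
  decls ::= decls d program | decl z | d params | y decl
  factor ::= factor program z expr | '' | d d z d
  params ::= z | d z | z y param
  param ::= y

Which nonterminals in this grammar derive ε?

Directly nullable (have an ''-production): expr, factor.
No other nonterminal has a production whose RHS symbols are all nullable.

{ expr, factor }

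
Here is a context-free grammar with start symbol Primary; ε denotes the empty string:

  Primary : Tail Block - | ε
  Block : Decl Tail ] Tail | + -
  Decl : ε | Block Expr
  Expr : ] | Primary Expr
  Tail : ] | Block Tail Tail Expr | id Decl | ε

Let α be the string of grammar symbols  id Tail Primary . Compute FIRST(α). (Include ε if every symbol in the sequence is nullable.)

{ id }

id is a terminal; add {id} and stop.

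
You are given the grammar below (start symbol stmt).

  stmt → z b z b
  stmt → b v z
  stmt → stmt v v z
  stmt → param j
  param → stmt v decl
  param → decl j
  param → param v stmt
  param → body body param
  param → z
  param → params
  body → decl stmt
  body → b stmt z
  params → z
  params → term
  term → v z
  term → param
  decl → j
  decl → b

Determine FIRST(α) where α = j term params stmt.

{ j }

j is a terminal; add {j} and stop.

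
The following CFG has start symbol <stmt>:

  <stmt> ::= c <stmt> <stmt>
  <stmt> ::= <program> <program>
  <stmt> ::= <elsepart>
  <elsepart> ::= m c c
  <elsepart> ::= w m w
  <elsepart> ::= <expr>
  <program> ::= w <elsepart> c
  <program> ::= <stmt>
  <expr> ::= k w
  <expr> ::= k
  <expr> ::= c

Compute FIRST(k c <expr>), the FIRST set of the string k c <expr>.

{ k }

k is a terminal; add {k} and stop.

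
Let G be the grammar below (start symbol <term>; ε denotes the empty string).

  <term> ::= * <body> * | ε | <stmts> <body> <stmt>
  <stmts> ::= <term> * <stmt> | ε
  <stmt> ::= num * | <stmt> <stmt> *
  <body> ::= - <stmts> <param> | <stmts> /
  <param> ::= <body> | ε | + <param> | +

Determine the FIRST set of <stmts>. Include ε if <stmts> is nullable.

From <stmts> ::= <term> * <stmt>: <term> nullable, take FIRST(<term>) ∪ {*} = { *, -, / }.
<stmts> ::= ε contributes ε.
Union: FIRST(<stmts>) = { *, -, /, ε }.

{ *, -, /, ε }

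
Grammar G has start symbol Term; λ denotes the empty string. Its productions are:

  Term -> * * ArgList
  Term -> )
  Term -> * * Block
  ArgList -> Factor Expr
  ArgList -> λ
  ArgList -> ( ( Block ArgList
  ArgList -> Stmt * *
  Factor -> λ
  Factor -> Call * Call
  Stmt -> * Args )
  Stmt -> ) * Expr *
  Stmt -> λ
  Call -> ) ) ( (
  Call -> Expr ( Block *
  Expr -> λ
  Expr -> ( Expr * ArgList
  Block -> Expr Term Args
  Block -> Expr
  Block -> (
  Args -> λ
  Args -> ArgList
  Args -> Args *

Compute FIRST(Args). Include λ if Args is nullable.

{ (, ), *, λ }

Args -> λ contributes λ.
From Args -> ArgList: add FIRST(ArgList) = { (, ), *, λ } (including λ since ArgList is nullable).
From Args -> Args *: Args nullable, take FIRST(Args) ∪ {*} = { (, ), * }.
Union: FIRST(Args) = { (, ), *, λ }.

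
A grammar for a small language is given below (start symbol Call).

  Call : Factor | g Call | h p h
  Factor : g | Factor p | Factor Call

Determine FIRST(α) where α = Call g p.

{ g, h }

Add FIRST(Call) = { g, h }; Call is not nullable, stop.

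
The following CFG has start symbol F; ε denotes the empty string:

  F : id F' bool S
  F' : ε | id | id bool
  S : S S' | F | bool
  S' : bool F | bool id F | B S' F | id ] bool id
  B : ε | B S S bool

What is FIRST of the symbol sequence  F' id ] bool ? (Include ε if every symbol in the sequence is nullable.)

Add FIRST(F')\{ε} = { id }; F' is nullable, continue.
id is a terminal; add {id} and stop.

{ id }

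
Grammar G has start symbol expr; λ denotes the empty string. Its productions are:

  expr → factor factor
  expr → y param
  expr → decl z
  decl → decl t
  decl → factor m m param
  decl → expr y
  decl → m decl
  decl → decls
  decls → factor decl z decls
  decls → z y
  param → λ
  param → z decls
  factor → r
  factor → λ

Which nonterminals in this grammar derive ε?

Directly nullable (have an λ-production): param, factor.
expr → factor factor with every symbol nullable, so expr is nullable.
No other nonterminal has a production whose RHS symbols are all nullable.

{ expr, factor, param }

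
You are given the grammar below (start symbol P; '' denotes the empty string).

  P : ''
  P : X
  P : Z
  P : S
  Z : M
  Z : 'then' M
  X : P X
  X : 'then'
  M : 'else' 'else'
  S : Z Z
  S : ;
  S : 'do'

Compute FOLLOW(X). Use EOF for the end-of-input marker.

{ EOF, 'do', 'else', 'then', ; }

In P : X: X is at the end, add FOLLOW(P) = { EOF, 'do', 'else', 'then', ; }.
In X : P X: X is at the end, add FOLLOW(X) = { EOF, 'do', 'else', 'then', ; }.
Union: FOLLOW(X) = { EOF, 'do', 'else', 'then', ; }.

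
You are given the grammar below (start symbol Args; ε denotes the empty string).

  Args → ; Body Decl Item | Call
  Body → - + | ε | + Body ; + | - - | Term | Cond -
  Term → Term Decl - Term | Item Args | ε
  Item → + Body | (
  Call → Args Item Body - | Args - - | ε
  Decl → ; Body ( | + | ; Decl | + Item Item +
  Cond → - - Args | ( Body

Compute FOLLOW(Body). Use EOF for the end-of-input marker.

In Args → ; Body Decl Item: add FIRST(Decl Item) = { +, ; }.
In Body → + Body ; +: add FIRST(; +) = { ; }.
In Item → + Body: Body is at the end, add FOLLOW(Item) = { EOF, (, +, -, ; }.
In Call → Args Item Body -: add FIRST(-) = { - }.
In Decl → ; Body (: add FIRST(() = { ( }.
In Cond → ( Body: Body is at the end, add FOLLOW(Cond) = { - }.
Union: FOLLOW(Body) = { EOF, (, +, -, ; }.

{ EOF, (, +, -, ; }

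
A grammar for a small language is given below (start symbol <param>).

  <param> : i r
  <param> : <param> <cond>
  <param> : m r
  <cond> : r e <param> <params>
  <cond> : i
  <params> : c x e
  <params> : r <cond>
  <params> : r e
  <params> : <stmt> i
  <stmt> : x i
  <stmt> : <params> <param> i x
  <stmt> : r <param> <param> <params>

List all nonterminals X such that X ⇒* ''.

{ } (none)

No nonterminal has an empty production or an RHS whose symbols are all nullable.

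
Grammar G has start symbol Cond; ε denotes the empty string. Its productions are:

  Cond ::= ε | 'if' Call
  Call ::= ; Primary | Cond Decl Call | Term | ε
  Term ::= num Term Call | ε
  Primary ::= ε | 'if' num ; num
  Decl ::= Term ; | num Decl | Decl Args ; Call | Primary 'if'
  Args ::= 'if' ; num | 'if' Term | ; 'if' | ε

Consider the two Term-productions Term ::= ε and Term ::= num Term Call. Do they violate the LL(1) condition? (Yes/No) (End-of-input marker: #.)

FIRST(ε) = { ε } and FIRST(num Term Call) = { num }.
The first alternative is nullable and FOLLOW(Term) = { #, 'if', ;, num } shares num with FIRST of the second — conflict.

Yes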